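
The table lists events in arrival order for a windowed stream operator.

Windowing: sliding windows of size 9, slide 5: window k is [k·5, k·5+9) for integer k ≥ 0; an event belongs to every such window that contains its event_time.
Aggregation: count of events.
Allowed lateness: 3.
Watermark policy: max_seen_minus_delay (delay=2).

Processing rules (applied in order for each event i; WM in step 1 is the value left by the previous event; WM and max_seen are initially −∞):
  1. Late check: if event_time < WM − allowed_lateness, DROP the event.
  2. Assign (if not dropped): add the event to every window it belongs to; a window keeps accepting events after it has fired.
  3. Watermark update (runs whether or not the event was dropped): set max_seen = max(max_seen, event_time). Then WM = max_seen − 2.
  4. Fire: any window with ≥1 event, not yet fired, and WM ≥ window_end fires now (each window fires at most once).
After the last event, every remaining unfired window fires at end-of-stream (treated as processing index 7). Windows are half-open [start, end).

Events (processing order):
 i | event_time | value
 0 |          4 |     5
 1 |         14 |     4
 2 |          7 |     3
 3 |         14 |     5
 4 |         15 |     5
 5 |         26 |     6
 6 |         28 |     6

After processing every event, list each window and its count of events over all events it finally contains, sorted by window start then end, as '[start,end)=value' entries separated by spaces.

i=0 t=4 v=5: → [0,9); WM=2
i=1 t=14 v=4: → [10,19); WM=12; [0,9) fires=1
i=2 t=7 v=3: DROP (t<12-3); WM=12
i=3 t=14 v=5: → [10,19); WM=12
i=4 t=15 v=5: → [15,24),[10,19); WM=13
i=5 t=26 v=6: → [25,34),[20,29); WM=24; [10,19) fires=3 [15,24) fires=1
i=6 t=28 v=6: → [25,34),[20,29); WM=26

[0,9)=1 [10,19)=3 [15,24)=1 [20,29)=2 [25,34)=2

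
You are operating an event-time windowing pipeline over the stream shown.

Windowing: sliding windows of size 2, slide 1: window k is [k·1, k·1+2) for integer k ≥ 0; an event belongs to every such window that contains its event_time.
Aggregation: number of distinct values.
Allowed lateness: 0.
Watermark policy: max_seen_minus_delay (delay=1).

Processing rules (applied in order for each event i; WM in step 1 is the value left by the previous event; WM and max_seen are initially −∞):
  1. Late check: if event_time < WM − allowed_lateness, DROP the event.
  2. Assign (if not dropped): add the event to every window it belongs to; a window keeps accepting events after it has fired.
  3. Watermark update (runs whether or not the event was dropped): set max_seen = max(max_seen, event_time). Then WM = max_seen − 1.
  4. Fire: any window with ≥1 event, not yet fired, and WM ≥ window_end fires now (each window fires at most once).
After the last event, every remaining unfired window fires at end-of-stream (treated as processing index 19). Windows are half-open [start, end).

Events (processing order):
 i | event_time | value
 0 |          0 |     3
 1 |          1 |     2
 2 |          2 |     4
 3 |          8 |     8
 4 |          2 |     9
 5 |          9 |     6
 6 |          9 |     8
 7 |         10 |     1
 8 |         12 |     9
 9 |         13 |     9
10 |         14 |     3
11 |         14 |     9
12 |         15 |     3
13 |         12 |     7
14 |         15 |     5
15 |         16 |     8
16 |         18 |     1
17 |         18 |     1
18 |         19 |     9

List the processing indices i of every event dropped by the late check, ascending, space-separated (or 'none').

i=0 t=0 v=3: → [0,2); WM=-1
i=1 t=1 v=2: → [1,3),[0,2); WM=0
i=2 t=2 v=4: → [2,4),[1,3); WM=1
i=3 t=8 v=8: → [8,10),[7,9); WM=7; [0,2) fires=2 [1,3) fires=2 [2,4) fires=1
i=4 t=2 v=9: DROP (t<7-0); WM=7
i=5 t=9 v=6: → [9,11),[8,10); WM=8
i=6 t=9 v=8: → [9,11),[8,10); WM=8
i=7 t=10 v=1: → [10,12),[9,11); WM=9; [7,9) fires=1
i=8 t=12 v=9: → [12,14),[11,13); WM=11; [8,10) fires=2 [9,11) fires=3
i=9 t=13 v=9: → [13,15),[12,14); WM=12; [10,12) fires=1
i=10 t=14 v=3: → [14,16),[13,15); WM=13; [11,13) fires=1
i=11 t=14 v=9: → [14,16),[13,15); WM=13
i=12 t=15 v=3: → [15,17),[14,16); WM=14; [12,14) fires=1
i=13 t=12 v=7: DROP (t<14-0); WM=14
i=14 t=15 v=5: → [15,17),[14,16); WM=14
i=15 t=16 v=8: → [16,18),[15,17); WM=15; [13,15) fires=2
i=16 t=18 v=1: → [18,20),[17,19); WM=17; [14,16) fires=3 [15,17) fires=3
i=17 t=18 v=1: → [18,20),[17,19); WM=17
i=18 t=19 v=9: → [19,21),[18,20); WM=18; [16,18) fires=1

4 13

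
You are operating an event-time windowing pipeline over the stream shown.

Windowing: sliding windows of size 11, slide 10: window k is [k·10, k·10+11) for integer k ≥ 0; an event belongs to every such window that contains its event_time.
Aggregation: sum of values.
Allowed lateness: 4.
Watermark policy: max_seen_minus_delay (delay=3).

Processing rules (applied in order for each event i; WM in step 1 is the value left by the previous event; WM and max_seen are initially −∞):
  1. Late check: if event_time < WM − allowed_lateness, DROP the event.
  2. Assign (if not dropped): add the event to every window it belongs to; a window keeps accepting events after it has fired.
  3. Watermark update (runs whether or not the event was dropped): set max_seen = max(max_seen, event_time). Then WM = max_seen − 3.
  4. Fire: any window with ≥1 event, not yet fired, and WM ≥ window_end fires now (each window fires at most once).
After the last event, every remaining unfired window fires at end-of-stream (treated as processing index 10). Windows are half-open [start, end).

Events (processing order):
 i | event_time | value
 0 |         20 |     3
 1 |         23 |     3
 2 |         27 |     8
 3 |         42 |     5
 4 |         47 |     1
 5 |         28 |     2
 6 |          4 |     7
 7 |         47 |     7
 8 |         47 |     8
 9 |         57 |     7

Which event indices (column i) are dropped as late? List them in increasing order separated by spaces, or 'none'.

i=0 t=20 v=3: → [20,31),[10,21); WM=17
i=1 t=23 v=3: → [20,31); WM=20
i=2 t=27 v=8: → [20,31); WM=24; [10,21) fires=3
i=3 t=42 v=5: → [40,51); WM=39; [20,31) fires=14
i=4 t=47 v=1: → [40,51); WM=44
i=5 t=28 v=2: DROP (t<44-4); WM=44
i=6 t=4 v=7: DROP (t<44-4); WM=44
i=7 t=47 v=7: → [40,51); WM=44
i=8 t=47 v=8: → [40,51); WM=44
i=9 t=57 v=7: → [50,61); WM=54; [40,51) fires=21

5 6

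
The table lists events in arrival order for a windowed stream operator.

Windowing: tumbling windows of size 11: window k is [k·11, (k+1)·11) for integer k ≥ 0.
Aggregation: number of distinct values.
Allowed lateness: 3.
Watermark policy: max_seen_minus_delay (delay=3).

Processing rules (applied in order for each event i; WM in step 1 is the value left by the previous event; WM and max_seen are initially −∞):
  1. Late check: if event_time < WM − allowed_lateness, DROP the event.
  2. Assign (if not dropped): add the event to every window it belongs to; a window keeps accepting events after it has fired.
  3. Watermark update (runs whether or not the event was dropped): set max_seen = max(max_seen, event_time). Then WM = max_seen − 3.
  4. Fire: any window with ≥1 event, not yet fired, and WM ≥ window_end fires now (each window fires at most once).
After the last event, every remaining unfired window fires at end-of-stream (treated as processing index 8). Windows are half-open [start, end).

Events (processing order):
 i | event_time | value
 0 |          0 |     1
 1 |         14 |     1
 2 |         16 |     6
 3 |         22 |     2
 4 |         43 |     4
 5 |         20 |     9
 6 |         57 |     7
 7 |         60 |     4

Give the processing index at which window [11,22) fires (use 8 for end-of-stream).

i=0 t=0 v=1: → [0,11); WM=-3
i=1 t=14 v=1: → [11,22); WM=11; [0,11) fires=1
i=2 t=16 v=6: → [11,22); WM=13
i=3 t=22 v=2: → [22,33); WM=19
i=4 t=43 v=4: → [33,44); WM=40; [11,22) fires=2 [22,33) fires=1
i=5 t=20 v=9: DROP (t<40-3); WM=40
i=6 t=57 v=7: → [55,66); WM=54; [33,44) fires=1
i=7 t=60 v=4: → [55,66); WM=57

4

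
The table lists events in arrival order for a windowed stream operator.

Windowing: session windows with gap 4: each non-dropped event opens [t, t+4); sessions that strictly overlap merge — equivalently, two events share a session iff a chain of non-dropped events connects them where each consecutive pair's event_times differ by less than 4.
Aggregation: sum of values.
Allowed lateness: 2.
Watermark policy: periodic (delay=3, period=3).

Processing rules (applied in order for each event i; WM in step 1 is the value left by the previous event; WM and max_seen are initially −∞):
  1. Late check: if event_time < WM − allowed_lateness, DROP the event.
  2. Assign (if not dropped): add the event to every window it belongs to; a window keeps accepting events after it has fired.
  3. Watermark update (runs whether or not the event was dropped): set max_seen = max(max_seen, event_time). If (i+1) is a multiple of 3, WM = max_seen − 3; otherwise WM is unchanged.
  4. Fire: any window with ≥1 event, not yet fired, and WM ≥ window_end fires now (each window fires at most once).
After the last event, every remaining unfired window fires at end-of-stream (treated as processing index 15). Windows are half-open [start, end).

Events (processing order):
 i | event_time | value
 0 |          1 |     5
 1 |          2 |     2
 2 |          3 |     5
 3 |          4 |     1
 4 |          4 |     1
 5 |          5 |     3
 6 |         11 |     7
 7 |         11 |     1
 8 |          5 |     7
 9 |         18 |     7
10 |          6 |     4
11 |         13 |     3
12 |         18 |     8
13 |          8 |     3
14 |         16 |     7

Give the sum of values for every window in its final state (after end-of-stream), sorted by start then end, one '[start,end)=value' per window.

i=0 t=1 v=5: → [1,5); WM=−∞
i=1 t=2 v=2: → [1,6); WM=−∞
i=2 t=3 v=5: → [1,7); WM=0
i=3 t=4 v=1: → [1,8); WM=0
i=4 t=4 v=1: → [1,8); WM=0
i=5 t=5 v=3: → [1,9); WM=2
i=6 t=11 v=7: → [11,15); WM=2
i=7 t=11 v=1: → [11,15); WM=2
i=8 t=5 v=7: → [1,9); WM=8
i=9 t=18 v=7: → [18,22); WM=8
i=10 t=6 v=4: → [1,10); WM=8
i=11 t=13 v=3: → [11,17); WM=15
i=12 t=18 v=8: → [18,22); WM=15
i=13 t=8 v=3: DROP (t<15-2); WM=15
i=14 t=16 v=7: → [11,22); WM=15

[1,10)=28 [11,22)=33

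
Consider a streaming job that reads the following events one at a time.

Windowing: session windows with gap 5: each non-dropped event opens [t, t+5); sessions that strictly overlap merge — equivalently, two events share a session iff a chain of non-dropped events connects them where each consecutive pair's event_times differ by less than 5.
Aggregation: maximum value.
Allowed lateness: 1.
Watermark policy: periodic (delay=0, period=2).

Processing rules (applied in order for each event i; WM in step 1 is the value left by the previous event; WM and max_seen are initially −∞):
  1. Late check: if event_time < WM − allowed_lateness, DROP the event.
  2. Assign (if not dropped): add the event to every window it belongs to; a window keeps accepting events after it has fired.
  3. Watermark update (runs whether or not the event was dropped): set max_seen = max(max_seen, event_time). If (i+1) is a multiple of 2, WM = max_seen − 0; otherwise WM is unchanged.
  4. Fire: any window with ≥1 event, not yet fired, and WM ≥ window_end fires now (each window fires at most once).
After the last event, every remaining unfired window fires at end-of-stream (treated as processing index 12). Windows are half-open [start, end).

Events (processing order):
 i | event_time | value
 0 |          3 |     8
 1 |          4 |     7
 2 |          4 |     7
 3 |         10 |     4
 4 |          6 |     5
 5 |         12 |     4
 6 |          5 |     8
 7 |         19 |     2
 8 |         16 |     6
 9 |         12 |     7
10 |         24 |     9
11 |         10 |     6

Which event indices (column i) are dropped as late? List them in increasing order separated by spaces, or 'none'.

i=0 t=3 v=8: → [3,8); WM=−∞
i=1 t=4 v=7: → [3,9); WM=4
i=2 t=4 v=7: → [3,9); WM=4
i=3 t=10 v=4: → [10,15); WM=10
i=4 t=6 v=5: DROP (t<10-1); WM=10
i=5 t=12 v=4: → [10,17); WM=12
i=6 t=5 v=8: DROP (t<12-1); WM=12
i=7 t=19 v=2: → [19,24); WM=19
i=8 t=16 v=6: DROP (t<19-1); WM=19
i=9 t=12 v=7: DROP (t<19-1); WM=19
i=10 t=24 v=9: → [24,29); WM=19
i=11 t=10 v=6: DROP (t<19-1); WM=24

4 6 8 9 11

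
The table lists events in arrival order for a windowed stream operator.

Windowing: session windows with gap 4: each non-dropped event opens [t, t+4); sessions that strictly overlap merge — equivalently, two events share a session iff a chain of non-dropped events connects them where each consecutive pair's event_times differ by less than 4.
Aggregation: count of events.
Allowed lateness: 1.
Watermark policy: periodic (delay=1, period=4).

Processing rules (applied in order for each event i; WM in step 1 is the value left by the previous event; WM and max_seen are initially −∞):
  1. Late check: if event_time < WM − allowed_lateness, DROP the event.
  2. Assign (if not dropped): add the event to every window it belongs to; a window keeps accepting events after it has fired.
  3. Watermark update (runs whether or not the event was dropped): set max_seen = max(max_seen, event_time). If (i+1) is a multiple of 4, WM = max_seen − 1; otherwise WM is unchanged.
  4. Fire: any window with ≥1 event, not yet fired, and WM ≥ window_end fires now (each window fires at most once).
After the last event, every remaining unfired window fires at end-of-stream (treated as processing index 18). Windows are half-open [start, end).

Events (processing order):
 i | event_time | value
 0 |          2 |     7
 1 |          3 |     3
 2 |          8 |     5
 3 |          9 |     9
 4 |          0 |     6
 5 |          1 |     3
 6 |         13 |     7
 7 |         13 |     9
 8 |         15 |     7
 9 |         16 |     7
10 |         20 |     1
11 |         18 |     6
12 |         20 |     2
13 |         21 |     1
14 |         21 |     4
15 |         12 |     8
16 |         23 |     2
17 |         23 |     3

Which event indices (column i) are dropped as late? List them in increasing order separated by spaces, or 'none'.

i=0 t=2 v=7: → [2,6); WM=−∞
i=1 t=3 v=3: → [2,7); WM=−∞
i=2 t=8 v=5: → [8,12); WM=−∞
i=3 t=9 v=9: → [8,13); WM=8
i=4 t=0 v=6: DROP (t<8-1); WM=8
i=5 t=1 v=3: DROP (t<8-1); WM=8
i=6 t=13 v=7: → [13,17); WM=8
i=7 t=13 v=9: → [13,17); WM=12
i=8 t=15 v=7: → [13,19); WM=12
i=9 t=16 v=7: → [13,20); WM=12
i=10 t=20 v=1: → [20,24); WM=12
i=11 t=18 v=6: → [13,24); WM=19
i=12 t=20 v=2: → [13,24); WM=19
i=13 t=21 v=1: → [13,25); WM=19
i=14 t=21 v=4: → [13,25); WM=19
i=15 t=12 v=8: DROP (t<19-1); WM=20
i=16 t=23 v=2: → [13,27); WM=20
i=17 t=23 v=3: → [13,27); WM=20

4 5 15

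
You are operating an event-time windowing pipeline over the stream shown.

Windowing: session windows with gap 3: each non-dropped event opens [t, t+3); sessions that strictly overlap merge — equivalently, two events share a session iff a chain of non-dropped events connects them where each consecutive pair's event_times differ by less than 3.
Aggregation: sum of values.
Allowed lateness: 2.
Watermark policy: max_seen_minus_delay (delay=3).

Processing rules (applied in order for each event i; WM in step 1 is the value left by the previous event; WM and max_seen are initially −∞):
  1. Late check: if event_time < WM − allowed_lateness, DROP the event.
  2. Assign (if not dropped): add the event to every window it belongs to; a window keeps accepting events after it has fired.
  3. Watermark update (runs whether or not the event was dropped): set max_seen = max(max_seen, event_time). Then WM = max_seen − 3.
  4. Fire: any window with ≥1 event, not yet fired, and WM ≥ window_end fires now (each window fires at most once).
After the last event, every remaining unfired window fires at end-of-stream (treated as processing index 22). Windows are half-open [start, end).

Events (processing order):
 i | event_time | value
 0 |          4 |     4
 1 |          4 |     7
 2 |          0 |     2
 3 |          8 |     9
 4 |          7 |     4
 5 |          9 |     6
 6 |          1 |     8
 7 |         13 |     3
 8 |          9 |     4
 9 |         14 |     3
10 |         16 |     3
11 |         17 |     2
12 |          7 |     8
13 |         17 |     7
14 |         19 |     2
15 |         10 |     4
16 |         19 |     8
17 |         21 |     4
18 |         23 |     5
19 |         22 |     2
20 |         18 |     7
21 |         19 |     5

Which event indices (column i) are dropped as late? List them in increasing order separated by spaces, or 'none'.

6 12 15

i=0 t=4 v=4: → [4,7); WM=1
i=1 t=4 v=7: → [4,7); WM=1
i=2 t=0 v=2: → [0,3); WM=1
i=3 t=8 v=9: → [8,11); WM=5
i=4 t=7 v=4: → [7,11); WM=5
i=5 t=9 v=6: → [7,12); WM=6
i=6 t=1 v=8: DROP (t<6-2); WM=6
i=7 t=13 v=3: → [13,16); WM=10
i=8 t=9 v=4: → [7,12); WM=10
i=9 t=14 v=3: → [13,17); WM=11
i=10 t=16 v=3: → [13,19); WM=13
i=11 t=17 v=2: → [13,20); WM=14
i=12 t=7 v=8: DROP (t<14-2); WM=14
i=13 t=17 v=7: → [13,20); WM=14
i=14 t=19 v=2: → [13,22); WM=16
i=15 t=10 v=4: DROP (t<16-2); WM=16
i=16 t=19 v=8: → [13,22); WM=16
i=17 t=21 v=4: → [13,24); WM=18
i=18 t=23 v=5: → [13,26); WM=20
i=19 t=22 v=2: → [13,26); WM=20
i=20 t=18 v=7: → [13,26); WM=20
i=21 t=19 v=5: → [13,26); WM=20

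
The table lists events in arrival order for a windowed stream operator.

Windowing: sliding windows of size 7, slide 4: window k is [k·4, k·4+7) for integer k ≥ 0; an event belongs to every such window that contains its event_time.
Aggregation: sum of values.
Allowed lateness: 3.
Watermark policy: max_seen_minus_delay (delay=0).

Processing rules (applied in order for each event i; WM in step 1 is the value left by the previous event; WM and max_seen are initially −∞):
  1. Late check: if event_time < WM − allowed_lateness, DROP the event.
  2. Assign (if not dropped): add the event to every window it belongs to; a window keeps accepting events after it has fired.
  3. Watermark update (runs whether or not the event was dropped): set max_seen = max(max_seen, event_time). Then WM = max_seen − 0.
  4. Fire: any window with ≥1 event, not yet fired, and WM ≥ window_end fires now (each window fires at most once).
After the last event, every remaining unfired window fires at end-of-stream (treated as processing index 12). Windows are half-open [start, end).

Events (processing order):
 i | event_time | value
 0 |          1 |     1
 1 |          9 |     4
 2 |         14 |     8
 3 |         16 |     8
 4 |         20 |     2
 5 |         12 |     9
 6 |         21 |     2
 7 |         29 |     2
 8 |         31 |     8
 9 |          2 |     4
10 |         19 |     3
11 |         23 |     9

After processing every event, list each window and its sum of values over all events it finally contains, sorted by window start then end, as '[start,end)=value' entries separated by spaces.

i=0 t=1 v=1: → [0,7); WM=1
i=1 t=9 v=4: → [8,15),[4,11); WM=9; [0,7) fires=1
i=2 t=14 v=8: → [12,19),[8,15); WM=14; [4,11) fires=4
i=3 t=16 v=8: → [16,23),[12,19); WM=16; [8,15) fires=12
i=4 t=20 v=2: → [20,27),[16,23); WM=20; [12,19) fires=16
i=5 t=12 v=9: DROP (t<20-3); WM=20
i=6 t=21 v=2: → [20,27),[16,23); WM=21
i=7 t=29 v=2: → [28,35),[24,31); WM=29; [16,23) fires=12 [20,27) fires=4
i=8 t=31 v=8: → [28,35); WM=31; [24,31) fires=2
i=9 t=2 v=4: DROP (t<31-3); WM=31
i=10 t=19 v=3: DROP (t<31-3); WM=31
i=11 t=23 v=9: DROP (t<31-3); WM=31

[0,7)=1 [4,11)=4 [8,15)=12 [12,19)=16 [16,23)=12 [20,27)=4 [24,31)=2 [28,35)=10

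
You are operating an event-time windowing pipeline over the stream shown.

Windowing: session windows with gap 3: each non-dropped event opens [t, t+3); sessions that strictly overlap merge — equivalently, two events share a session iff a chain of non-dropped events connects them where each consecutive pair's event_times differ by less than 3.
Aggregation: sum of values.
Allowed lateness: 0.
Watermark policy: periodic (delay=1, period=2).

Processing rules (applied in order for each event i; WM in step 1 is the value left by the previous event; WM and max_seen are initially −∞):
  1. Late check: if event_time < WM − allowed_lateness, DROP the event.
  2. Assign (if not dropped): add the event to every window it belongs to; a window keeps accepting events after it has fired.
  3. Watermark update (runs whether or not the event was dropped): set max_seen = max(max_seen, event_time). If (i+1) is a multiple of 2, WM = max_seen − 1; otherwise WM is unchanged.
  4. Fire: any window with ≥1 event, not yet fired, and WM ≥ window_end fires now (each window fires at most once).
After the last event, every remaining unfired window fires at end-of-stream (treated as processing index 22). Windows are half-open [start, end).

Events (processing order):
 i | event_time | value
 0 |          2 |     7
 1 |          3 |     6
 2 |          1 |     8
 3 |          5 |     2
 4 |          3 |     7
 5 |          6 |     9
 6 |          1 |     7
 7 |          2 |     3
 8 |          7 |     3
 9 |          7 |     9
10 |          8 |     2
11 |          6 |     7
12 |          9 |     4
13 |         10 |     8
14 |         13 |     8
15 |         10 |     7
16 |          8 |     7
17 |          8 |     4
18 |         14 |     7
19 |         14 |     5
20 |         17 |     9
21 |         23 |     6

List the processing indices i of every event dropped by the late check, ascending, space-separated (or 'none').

i=0 t=2 v=7: → [2,5); WM=−∞
i=1 t=3 v=6: → [2,6); WM=2
i=2 t=1 v=8: DROP (t<2-0); WM=2
i=3 t=5 v=2: → [2,8); WM=4
i=4 t=3 v=7: DROP (t<4-0); WM=4
i=5 t=6 v=9: → [2,9); WM=5
i=6 t=1 v=7: DROP (t<5-0); WM=5
i=7 t=2 v=3: DROP (t<5-0); WM=5
i=8 t=7 v=3: → [2,10); WM=5
i=9 t=7 v=9: → [2,10); WM=6
i=10 t=8 v=2: → [2,11); WM=6
i=11 t=6 v=7: → [2,11); WM=7
i=12 t=9 v=4: → [2,12); WM=7
i=13 t=10 v=8: → [2,13); WM=9
i=14 t=13 v=8: → [13,16); WM=9
i=15 t=10 v=7: → [2,13); WM=12
i=16 t=8 v=7: DROP (t<12-0); WM=12
i=17 t=8 v=4: DROP (t<12-0); WM=12
i=18 t=14 v=7: → [13,17); WM=12
i=19 t=14 v=5: → [13,17); WM=13
i=20 t=17 v=9: → [17,20); WM=13
i=21 t=23 v=6: → [23,26); WM=22

2 4 6 7 16 17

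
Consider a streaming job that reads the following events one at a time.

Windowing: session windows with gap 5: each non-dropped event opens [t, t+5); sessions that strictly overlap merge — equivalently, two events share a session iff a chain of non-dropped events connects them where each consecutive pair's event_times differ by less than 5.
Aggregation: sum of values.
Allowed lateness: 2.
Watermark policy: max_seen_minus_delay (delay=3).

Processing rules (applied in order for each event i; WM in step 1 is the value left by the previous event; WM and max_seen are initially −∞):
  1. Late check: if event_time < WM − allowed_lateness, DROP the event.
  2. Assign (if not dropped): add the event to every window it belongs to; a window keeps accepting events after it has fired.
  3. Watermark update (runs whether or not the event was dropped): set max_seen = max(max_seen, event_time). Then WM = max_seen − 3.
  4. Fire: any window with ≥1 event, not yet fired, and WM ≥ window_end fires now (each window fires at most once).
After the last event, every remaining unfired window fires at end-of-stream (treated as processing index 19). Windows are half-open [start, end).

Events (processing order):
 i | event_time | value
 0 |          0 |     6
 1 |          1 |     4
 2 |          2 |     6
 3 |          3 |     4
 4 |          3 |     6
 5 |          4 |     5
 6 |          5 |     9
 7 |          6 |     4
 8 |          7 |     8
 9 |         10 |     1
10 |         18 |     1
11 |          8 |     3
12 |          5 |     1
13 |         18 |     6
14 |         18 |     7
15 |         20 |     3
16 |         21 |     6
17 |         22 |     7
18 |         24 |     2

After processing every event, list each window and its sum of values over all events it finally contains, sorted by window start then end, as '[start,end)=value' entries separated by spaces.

[0,15)=53 [18,29)=32

i=0 t=0 v=6: → [0,5); WM=-3
i=1 t=1 v=4: → [0,6); WM=-2
i=2 t=2 v=6: → [0,7); WM=-1
i=3 t=3 v=4: → [0,8); WM=0
i=4 t=3 v=6: → [0,8); WM=0
i=5 t=4 v=5: → [0,9); WM=1
i=6 t=5 v=9: → [0,10); WM=2
i=7 t=6 v=4: → [0,11); WM=3
i=8 t=7 v=8: → [0,12); WM=4
i=9 t=10 v=1: → [0,15); WM=7
i=10 t=18 v=1: → [18,23); WM=15
i=11 t=8 v=3: DROP (t<15-2); WM=15
i=12 t=5 v=1: DROP (t<15-2); WM=15
i=13 t=18 v=6: → [18,23); WM=15
i=14 t=18 v=7: → [18,23); WM=15
i=15 t=20 v=3: → [18,25); WM=17
i=16 t=21 v=6: → [18,26); WM=18
i=17 t=22 v=7: → [18,27); WM=19
i=18 t=24 v=2: → [18,29); WM=21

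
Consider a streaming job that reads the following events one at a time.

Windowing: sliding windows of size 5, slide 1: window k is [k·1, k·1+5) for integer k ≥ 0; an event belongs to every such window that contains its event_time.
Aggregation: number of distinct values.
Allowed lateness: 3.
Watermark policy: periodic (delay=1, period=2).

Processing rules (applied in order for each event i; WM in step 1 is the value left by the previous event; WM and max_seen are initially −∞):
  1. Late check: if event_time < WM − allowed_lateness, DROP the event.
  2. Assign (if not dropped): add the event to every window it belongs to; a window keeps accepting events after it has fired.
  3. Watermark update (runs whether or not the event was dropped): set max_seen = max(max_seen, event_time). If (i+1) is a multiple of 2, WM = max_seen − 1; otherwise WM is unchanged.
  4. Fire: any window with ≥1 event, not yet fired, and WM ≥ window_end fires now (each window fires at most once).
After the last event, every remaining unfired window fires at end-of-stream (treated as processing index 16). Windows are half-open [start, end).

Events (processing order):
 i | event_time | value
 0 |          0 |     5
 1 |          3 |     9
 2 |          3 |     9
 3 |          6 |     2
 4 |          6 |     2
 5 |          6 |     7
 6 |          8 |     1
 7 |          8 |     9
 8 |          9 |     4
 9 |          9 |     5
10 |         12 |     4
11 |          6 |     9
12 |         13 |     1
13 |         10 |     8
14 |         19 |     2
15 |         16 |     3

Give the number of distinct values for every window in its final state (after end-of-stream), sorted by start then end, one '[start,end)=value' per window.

[0,5)=2 [1,6)=1 [2,7)=3 [3,8)=3 [4,9)=4 [5,10)=6 [6,11)=7 [7,12)=5 [8,13)=5 [9,14)=4 [10,15)=3 [11,16)=2 [12,17)=3 [13,18)=2 [14,19)=1 [15,20)=2 [16,21)=2 [17,22)=1 [18,23)=1 [19,24)=1

i=0 t=0 v=5: → [0,5); WM=−∞
i=1 t=3 v=9: → [3,8),[2,7),[1,6),[0,5); WM=2
i=2 t=3 v=9: → [3,8),[2,7),[1,6),[0,5); WM=2
i=3 t=6 v=2: → [6,11),[5,10),[4,9),[3,8),[2,7); WM=5; [0,5) fires=2
i=4 t=6 v=2: → [6,11),[5,10),[4,9),[3,8),[2,7); WM=5
i=5 t=6 v=7: → [6,11),[5,10),[4,9),[3,8),[2,7); WM=5
i=6 t=8 v=1: → [8,13),[7,12),[6,11),[5,10),[4,9); WM=5
i=7 t=8 v=9: → [8,13),[7,12),[6,11),[5,10),[4,9); WM=7; [1,6) fires=1 [2,7) fires=3
i=8 t=9 v=4: → [9,14),[8,13),[7,12),[6,11),[5,10); WM=7
i=9 t=9 v=5: → [9,14),[8,13),[7,12),[6,11),[5,10); WM=8; [3,8) fires=3
i=10 t=12 v=4: → [12,17),[11,16),[10,15),[9,14),[8,13); WM=8
i=11 t=6 v=9: → [6,11),[5,10),[4,9),[3,8),[2,7); WM=11; [4,9) fires=4 [5,10) fires=6 [6,11) fires=6
i=12 t=13 v=1: → [13,18),[12,17),[11,16),[10,15),[9,14); WM=11
i=13 t=10 v=8: → [10,15),[9,14),[8,13),[7,12),[6,11); WM=12; [7,12) fires=5
i=14 t=19 v=2: → [19,24),[18,23),[17,22),[16,21),[15,20); WM=12
i=15 t=16 v=3: → [16,21),[15,20),[14,19),[13,18),[12,17); WM=18; [8,13) fires=5 [9,14) fires=4 [10,15) fires=3 [11,16) fires=2 [12,17) fires=3 [13,18) fires=2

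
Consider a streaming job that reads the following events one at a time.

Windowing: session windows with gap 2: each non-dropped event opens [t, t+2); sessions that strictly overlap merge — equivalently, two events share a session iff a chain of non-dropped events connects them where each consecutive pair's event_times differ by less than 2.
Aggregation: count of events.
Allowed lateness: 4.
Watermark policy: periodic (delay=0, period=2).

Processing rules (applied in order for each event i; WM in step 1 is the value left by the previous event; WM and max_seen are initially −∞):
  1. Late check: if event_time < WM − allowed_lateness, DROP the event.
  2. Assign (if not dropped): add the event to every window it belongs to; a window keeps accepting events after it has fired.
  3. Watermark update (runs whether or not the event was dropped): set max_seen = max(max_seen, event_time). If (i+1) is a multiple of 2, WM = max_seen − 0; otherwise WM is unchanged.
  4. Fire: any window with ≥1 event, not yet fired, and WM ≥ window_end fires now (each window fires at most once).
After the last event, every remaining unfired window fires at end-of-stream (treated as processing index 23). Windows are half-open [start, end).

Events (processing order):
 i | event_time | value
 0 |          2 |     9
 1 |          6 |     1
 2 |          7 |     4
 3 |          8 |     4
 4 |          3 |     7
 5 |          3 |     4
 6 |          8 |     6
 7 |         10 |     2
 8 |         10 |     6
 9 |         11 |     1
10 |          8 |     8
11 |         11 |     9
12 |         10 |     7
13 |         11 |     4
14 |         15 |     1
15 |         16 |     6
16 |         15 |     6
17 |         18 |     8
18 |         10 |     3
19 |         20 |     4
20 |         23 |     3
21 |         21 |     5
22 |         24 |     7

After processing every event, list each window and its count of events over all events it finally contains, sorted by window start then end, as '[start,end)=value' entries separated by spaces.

[2,4)=1 [6,10)=5 [10,13)=6 [15,18)=3 [18,20)=1 [20,23)=2 [23,26)=2

i=0 t=2 v=9: → [2,4); WM=−∞
i=1 t=6 v=1: → [6,8); WM=6
i=2 t=7 v=4: → [6,9); WM=6
i=3 t=8 v=4: → [6,10); WM=8
i=4 t=3 v=7: DROP (t<8-4); WM=8
i=5 t=3 v=4: DROP (t<8-4); WM=8
i=6 t=8 v=6: → [6,10); WM=8
i=7 t=10 v=2: → [10,12); WM=10
i=8 t=10 v=6: → [10,12); WM=10
i=9 t=11 v=1: → [10,13); WM=11
i=10 t=8 v=8: → [6,10); WM=11
i=11 t=11 v=9: → [10,13); WM=11
i=12 t=10 v=7: → [10,13); WM=11
i=13 t=11 v=4: → [10,13); WM=11
i=14 t=15 v=1: → [15,17); WM=11
i=15 t=16 v=6: → [15,18); WM=16
i=16 t=15 v=6: → [15,18); WM=16
i=17 t=18 v=8: → [18,20); WM=18
i=18 t=10 v=3: DROP (t<18-4); WM=18
i=19 t=20 v=4: → [20,22); WM=20
i=20 t=23 v=3: → [23,25); WM=20
i=21 t=21 v=5: → [20,23); WM=23
i=22 t=24 v=7: → [23,26); WM=23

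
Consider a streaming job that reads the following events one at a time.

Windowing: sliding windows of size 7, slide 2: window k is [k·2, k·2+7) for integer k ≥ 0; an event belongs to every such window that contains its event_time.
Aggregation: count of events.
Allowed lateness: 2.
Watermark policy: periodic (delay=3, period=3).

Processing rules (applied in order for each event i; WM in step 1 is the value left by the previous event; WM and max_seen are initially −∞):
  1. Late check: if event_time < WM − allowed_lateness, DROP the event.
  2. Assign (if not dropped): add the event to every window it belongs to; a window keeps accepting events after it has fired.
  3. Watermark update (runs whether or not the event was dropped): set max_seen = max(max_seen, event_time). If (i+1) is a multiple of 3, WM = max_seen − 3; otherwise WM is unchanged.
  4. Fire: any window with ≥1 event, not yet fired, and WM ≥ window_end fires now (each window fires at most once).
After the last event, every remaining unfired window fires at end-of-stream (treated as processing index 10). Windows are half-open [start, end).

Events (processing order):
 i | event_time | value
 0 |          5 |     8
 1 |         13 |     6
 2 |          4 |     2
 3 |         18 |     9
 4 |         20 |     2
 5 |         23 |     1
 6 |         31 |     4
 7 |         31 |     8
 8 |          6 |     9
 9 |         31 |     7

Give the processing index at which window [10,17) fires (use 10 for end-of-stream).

i=0 t=5 v=8: → [4,11),[2,9),[0,7); WM=−∞
i=1 t=13 v=6: → [12,19),[10,17),[8,15); WM=−∞
i=2 t=4 v=2: → [4,11),[2,9),[0,7); WM=10; [0,7) fires=2 [2,9) fires=2
i=3 t=18 v=9: → [18,25),[16,23),[14,21),[12,19); WM=10
i=4 t=20 v=2: → [20,27),[18,25),[16,23),[14,21); WM=10
i=5 t=23 v=1: → [22,29),[20,27),[18,25); WM=20; [4,11) fires=2 [8,15) fires=1 [10,17) fires=1 [12,19) fires=2
i=6 t=31 v=4: → [30,37),[28,35),[26,33); WM=20
i=7 t=31 v=8: → [30,37),[28,35),[26,33); WM=20
i=8 t=6 v=9: DROP (t<20-2); WM=28; [14,21) fires=2 [16,23) fires=2 [18,25) fires=3 [20,27) fires=2
i=9 t=31 v=7: → [30,37),[28,35),[26,33); WM=28

5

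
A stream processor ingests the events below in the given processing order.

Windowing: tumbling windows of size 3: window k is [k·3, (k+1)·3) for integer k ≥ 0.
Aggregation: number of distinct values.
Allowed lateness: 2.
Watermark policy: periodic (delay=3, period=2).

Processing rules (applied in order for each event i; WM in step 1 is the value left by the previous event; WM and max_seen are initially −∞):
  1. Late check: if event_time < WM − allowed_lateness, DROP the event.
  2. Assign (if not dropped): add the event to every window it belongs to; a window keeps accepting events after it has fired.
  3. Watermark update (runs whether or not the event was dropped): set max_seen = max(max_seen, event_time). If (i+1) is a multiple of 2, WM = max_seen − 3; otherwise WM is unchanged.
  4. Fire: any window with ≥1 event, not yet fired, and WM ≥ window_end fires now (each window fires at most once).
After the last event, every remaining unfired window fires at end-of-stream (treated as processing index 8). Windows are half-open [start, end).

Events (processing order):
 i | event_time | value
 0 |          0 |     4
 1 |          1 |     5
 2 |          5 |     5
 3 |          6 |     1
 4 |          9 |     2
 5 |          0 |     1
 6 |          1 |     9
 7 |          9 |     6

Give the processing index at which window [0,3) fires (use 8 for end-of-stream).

3

i=0 t=0 v=4: → [0,3); WM=−∞
i=1 t=1 v=5: → [0,3); WM=-2
i=2 t=5 v=5: → [3,6); WM=-2
i=3 t=6 v=1: → [6,9); WM=3; [0,3) fires=2
i=4 t=9 v=2: → [9,12); WM=3
i=5 t=0 v=1: DROP (t<3-2); WM=6; [3,6) fires=1
i=6 t=1 v=9: DROP (t<6-2); WM=6
i=7 t=9 v=6: → [9,12); WM=6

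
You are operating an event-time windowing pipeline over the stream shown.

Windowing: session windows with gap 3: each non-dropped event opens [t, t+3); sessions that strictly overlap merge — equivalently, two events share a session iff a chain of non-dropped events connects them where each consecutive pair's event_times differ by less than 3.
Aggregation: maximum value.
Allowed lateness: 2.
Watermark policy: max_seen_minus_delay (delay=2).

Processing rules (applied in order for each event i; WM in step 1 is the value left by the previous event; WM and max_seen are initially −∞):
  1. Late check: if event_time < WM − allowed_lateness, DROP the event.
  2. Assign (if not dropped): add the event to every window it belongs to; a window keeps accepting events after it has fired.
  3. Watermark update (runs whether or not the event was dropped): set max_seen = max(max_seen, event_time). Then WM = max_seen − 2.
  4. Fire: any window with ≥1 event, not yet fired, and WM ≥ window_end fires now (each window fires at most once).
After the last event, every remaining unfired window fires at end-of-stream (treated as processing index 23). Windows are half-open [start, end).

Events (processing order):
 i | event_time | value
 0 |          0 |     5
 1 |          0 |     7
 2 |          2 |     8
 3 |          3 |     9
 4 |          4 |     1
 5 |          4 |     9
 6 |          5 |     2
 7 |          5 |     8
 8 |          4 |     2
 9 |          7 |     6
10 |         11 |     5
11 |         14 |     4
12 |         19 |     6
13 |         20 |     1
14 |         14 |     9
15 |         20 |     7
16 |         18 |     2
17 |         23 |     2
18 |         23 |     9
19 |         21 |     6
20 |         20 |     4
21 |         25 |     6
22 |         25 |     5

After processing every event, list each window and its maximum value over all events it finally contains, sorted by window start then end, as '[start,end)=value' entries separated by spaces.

[0,10)=9 [11,14)=5 [14,17)=4 [18,28)=9

i=0 t=0 v=5: → [0,3); WM=-2
i=1 t=0 v=7: → [0,3); WM=-2
i=2 t=2 v=8: → [0,5); WM=0
i=3 t=3 v=9: → [0,6); WM=1
i=4 t=4 v=1: → [0,7); WM=2
i=5 t=4 v=9: → [0,7); WM=2
i=6 t=5 v=2: → [0,8); WM=3
i=7 t=5 v=8: → [0,8); WM=3
i=8 t=4 v=2: → [0,8); WM=3
i=9 t=7 v=6: → [0,10); WM=5
i=10 t=11 v=5: → [11,14); WM=9
i=11 t=14 v=4: → [14,17); WM=12
i=12 t=19 v=6: → [19,22); WM=17
i=13 t=20 v=1: → [19,23); WM=18
i=14 t=14 v=9: DROP (t<18-2); WM=18
i=15 t=20 v=7: → [19,23); WM=18
i=16 t=18 v=2: → [18,23); WM=18
i=17 t=23 v=2: → [23,26); WM=21
i=18 t=23 v=9: → [23,26); WM=21
i=19 t=21 v=6: → [18,26); WM=21
i=20 t=20 v=4: → [18,26); WM=21
i=21 t=25 v=6: → [18,28); WM=23
i=22 t=25 v=5: → [18,28); WM=23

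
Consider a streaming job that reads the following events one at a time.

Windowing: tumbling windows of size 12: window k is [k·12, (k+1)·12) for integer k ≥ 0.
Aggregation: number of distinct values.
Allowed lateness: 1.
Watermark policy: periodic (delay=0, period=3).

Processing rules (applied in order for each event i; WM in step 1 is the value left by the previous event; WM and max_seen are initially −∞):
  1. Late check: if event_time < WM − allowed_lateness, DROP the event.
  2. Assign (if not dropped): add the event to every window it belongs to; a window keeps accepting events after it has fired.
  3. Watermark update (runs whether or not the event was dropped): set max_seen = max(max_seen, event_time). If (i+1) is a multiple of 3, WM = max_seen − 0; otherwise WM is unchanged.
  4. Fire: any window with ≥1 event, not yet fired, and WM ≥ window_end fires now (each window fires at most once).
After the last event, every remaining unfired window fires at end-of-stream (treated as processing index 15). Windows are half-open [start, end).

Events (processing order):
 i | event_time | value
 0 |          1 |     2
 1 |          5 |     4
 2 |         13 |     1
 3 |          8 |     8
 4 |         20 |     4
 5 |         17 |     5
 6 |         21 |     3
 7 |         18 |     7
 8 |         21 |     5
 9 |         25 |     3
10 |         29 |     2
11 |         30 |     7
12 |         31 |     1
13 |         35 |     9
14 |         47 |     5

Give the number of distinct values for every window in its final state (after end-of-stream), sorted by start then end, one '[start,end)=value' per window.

i=0 t=1 v=2: → [0,12); WM=−∞
i=1 t=5 v=4: → [0,12); WM=−∞
i=2 t=13 v=1: → [12,24); WM=13; [0,12) fires=2
i=3 t=8 v=8: DROP (t<13-1); WM=13
i=4 t=20 v=4: → [12,24); WM=13
i=5 t=17 v=5: → [12,24); WM=20
i=6 t=21 v=3: → [12,24); WM=20
i=7 t=18 v=7: DROP (t<20-1); WM=20
i=8 t=21 v=5: → [12,24); WM=21
i=9 t=25 v=3: → [24,36); WM=21
i=10 t=29 v=2: → [24,36); WM=21
i=11 t=30 v=7: → [24,36); WM=30; [12,24) fires=4
i=12 t=31 v=1: → [24,36); WM=30
i=13 t=35 v=9: → [24,36); WM=30
i=14 t=47 v=5: → [36,48); WM=47; [24,36) fires=5

[0,12)=2 [12,24)=4 [24,36)=5 [36,48)=1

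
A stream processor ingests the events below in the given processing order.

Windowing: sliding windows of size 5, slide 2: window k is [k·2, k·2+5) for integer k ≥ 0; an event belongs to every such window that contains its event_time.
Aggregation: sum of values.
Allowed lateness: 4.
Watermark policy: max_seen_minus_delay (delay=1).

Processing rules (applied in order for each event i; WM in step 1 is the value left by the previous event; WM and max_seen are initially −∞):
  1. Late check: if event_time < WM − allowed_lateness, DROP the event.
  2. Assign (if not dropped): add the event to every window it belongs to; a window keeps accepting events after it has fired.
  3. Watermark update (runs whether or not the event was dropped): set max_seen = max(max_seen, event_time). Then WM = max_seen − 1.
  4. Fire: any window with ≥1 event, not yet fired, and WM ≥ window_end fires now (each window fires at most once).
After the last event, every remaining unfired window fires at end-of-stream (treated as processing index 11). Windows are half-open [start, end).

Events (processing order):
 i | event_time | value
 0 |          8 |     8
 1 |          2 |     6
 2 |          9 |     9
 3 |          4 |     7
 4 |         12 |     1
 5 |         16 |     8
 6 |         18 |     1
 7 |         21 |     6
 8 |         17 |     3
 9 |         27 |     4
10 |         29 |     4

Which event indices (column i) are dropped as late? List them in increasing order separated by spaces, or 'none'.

i=0 t=8 v=8: → [8,13),[6,11),[4,9); WM=7
i=1 t=2 v=6: DROP (t<7-4); WM=7
i=2 t=9 v=9: → [8,13),[6,11); WM=8
i=3 t=4 v=7: → [4,9),[2,7),[0,5); WM=8; [0,5) fires=7 [2,7) fires=7
i=4 t=12 v=1: → [12,17),[10,15),[8,13); WM=11; [4,9) fires=15 [6,11) fires=17
i=5 t=16 v=8: → [16,21),[14,19),[12,17); WM=15; [8,13) fires=18 [10,15) fires=1
i=6 t=18 v=1: → [18,23),[16,21),[14,19); WM=17; [12,17) fires=9
i=7 t=21 v=6: → [20,25),[18,23); WM=20; [14,19) fires=9
i=8 t=17 v=3: → [16,21),[14,19); WM=20
i=9 t=27 v=4: → [26,31),[24,29); WM=26; [16,21) fires=12 [18,23) fires=7 [20,25) fires=6
i=10 t=29 v=4: → [28,33),[26,31); WM=28

1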